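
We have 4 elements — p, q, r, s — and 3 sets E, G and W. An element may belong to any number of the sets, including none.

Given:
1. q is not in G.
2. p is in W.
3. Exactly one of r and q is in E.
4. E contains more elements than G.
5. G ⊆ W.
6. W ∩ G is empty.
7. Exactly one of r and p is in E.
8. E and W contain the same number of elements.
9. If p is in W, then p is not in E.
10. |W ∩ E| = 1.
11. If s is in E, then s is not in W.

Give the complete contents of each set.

E = {r, s}; G = {}; W = {p, r}

From (1): q ∉ G.
From (2): p ∈ W.
(6) (disjoint): p ∉ G.
(9): p ∉ E.
(7) (exactly one): r ∈ E.
(3) (exactly one): q ∉ E.
Suppose q ∈ W: no assignment then satisfies all the clues, so q ∉ W.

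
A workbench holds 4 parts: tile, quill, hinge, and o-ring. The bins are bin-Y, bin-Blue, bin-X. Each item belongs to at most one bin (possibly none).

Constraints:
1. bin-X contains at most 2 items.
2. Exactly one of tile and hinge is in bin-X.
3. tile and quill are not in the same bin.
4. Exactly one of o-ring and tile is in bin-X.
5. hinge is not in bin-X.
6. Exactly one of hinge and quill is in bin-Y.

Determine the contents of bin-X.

bin-X = {tile}

From (5): hinge ∉ bin-X.
(2) (exactly one): tile ∈ bin-X.
(3): quill ∉ bin-X.
(4) (exactly one): o-ring ∉ bin-X.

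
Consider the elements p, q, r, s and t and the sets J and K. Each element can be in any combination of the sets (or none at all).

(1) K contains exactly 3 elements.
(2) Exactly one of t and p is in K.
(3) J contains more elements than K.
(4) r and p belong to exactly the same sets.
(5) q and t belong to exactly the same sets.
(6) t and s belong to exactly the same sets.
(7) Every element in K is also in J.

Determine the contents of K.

K = {q, s, t}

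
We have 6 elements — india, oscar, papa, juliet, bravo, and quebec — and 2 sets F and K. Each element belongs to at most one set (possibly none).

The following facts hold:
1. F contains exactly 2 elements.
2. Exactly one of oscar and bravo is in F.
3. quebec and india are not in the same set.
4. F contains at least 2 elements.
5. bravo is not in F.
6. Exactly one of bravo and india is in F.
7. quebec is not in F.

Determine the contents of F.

F = {india, oscar}

From (5): bravo ∉ F.
From (7): quebec ∉ F.
(2) (exactly one): oscar ∈ F.
(6) (exactly one): india ∈ F.
(1): F already has 2, so the rest are out.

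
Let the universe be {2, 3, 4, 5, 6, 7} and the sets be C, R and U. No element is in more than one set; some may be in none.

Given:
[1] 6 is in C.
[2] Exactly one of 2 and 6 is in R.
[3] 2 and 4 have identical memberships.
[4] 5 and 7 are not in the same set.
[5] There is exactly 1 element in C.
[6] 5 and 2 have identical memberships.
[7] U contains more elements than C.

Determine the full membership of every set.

C = {6}; R = {2, 4, 5}; U = {3, 7}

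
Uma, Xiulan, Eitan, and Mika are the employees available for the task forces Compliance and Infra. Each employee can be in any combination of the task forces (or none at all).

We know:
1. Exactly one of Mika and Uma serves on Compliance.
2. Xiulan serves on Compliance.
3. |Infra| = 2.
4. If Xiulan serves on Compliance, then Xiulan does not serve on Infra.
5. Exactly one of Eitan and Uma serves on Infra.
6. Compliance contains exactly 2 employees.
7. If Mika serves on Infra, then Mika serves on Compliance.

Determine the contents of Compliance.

Compliance = {Mika, Xiulan}

From (2): Xiulan ∈ Compliance.
(4): Xiulan ∉ Infra.
Suppose Uma ∈ Compliance: no assignment then satisfies all the clues, so Uma ∉ Compliance.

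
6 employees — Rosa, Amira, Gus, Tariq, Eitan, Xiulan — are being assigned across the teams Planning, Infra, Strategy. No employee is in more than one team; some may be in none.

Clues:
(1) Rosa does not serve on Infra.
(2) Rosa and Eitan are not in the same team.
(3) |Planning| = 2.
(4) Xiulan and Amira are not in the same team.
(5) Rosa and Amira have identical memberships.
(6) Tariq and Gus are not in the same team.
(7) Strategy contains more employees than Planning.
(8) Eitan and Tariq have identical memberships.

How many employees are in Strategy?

From (1): Rosa ∉ Infra.
(5): Amira matches Rosa: Amira ∉ Infra.
Suppose Gus ∈ Planning: no assignment then satisfies all the clues, so Gus ∉ Planning.

3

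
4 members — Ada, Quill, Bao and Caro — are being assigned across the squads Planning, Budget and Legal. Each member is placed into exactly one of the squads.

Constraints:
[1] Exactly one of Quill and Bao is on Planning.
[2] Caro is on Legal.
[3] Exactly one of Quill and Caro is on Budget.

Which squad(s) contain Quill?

Quill: Budget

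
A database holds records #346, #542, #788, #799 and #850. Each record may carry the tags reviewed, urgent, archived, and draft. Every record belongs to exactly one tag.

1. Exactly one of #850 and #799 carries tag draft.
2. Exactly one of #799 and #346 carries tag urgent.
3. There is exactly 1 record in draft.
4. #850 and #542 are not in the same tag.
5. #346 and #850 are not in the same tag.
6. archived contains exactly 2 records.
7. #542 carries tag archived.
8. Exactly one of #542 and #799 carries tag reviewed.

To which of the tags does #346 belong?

#346: urgent

From (7): #542 ∈ archived.
(4): #850 ∉ archived.
(8) (exactly one): #799 ∈ reviewed.
(1) (exactly one): #850 ∈ draft.
(2) (exactly one): #346 ∈ urgent.
(3): draft already has 1, so the rest are out.
(6): only 2 candidates remain for archived, so all are in.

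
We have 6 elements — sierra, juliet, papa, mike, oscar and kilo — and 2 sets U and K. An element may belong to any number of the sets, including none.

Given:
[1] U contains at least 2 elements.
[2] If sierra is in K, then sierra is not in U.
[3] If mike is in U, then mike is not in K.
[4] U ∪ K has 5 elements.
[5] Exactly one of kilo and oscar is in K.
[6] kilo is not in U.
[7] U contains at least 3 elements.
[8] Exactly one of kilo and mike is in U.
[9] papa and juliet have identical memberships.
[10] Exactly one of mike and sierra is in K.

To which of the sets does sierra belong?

From (6): kilo ∉ U.
(8) (exactly one): mike ∈ U.
(3): mike ∉ K.
(10) (exactly one): sierra ∈ K.
(2): sierra ∉ U.

sierra: K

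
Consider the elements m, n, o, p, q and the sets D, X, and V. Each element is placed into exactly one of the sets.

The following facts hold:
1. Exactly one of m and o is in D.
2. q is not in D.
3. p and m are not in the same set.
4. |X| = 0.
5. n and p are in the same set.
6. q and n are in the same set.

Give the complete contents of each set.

D = {m}; X = {}; V = {n, o, p, q}

From (2): q ∉ D.
(4): X already has 0, so the rest are out.
(6): n matches q: n ∉ D.
Only one set left: n ∈ V.
Only one set left: q ∈ V.
(5): p matches n: p ∉ D.
(5): p matches n: p ∈ V.
(3): m ∉ V.
Only one set left: m ∈ D.
(1) (exactly one): o ∉ D.
Only one set left: o ∈ V.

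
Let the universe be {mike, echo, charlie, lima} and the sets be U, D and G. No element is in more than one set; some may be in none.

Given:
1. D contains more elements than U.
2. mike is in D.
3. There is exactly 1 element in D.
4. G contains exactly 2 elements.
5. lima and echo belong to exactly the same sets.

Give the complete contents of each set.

U = {}; D = {mike}; G = {echo, lima}

From (2): mike ∈ D.
(3): D already has 1, so the rest are out.
Suppose echo ∈ U: no assignment then satisfies all the clues, so echo ∉ U.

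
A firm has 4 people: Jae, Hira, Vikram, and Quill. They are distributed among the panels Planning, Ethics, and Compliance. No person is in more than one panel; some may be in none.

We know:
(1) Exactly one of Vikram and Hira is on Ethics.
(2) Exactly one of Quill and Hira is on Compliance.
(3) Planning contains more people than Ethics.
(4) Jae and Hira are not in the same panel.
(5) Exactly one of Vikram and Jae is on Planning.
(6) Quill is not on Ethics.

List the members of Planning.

Planning = {Jae, Quill}

From (6): Quill ∉ Ethics.
Suppose Jae ∉ Planning: no assignment then satisfies all the clues, so Jae ∈ Planning.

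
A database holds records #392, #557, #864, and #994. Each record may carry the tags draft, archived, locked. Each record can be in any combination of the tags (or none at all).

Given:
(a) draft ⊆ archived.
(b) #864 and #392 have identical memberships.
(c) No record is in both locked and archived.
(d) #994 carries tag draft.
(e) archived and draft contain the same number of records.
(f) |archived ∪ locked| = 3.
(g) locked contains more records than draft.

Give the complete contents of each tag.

draft = {#994}; archived = {#994}; locked = {#392, #864}

From (d): #994 ∈ draft.
(a) with #994 ∈ draft: #994 ∈ archived.
(c) (disjoint): #994 ∉ locked.
Suppose #392 ∈ draft: no assignment then satisfies all the clues, so #392 ∉ draft.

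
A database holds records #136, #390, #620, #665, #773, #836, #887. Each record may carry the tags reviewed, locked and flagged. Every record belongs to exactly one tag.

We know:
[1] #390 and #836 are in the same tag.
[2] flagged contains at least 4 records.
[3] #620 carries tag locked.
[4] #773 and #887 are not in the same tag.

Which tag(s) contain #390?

From (3): #620 ∈ locked.
Suppose #390 ∈ reviewed: no assignment then satisfies all the clues, so #390 ∉ reviewed.

#390: flagged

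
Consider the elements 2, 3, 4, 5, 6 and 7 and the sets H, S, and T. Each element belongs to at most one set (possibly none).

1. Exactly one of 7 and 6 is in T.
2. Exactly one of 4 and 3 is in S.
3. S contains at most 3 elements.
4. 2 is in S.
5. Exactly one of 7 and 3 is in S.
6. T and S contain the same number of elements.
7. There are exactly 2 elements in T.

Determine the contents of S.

S = {2, 3}

From (4): 2 ∈ S.
Suppose 3 ∉ S: no assignment then satisfies all the clues, so 3 ∈ S.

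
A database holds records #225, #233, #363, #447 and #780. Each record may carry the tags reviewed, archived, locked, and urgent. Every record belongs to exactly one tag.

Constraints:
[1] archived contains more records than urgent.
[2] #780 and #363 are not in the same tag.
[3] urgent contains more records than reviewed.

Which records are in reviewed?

reviewed = {}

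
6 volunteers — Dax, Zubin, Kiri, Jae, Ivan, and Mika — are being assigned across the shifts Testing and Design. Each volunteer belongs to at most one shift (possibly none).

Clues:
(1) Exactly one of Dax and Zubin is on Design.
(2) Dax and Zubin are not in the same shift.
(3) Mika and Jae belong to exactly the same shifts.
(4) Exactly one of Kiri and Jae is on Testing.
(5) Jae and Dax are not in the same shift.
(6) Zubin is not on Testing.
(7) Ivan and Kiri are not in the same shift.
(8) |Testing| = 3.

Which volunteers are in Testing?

Testing = {Ivan, Jae, Mika}

From (6): Zubin ∉ Testing.
Suppose Dax ∈ Testing: no assignment then satisfies all the clues, so Dax ∉ Testing.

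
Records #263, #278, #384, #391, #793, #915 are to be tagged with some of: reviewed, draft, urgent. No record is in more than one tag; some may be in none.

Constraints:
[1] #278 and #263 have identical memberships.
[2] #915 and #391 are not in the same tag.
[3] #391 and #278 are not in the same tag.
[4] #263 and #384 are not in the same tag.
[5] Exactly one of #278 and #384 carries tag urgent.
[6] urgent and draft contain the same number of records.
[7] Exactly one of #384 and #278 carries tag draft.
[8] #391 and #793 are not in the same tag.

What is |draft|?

2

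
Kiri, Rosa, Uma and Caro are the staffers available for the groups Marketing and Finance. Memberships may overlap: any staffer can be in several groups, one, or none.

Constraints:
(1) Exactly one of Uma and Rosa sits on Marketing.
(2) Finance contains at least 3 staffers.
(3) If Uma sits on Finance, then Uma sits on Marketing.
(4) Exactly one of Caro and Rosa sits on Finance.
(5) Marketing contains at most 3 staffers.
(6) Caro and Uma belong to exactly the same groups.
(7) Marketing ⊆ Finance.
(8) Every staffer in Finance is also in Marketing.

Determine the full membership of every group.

Marketing = {Caro, Kiri, Uma}; Finance = {Caro, Kiri, Uma}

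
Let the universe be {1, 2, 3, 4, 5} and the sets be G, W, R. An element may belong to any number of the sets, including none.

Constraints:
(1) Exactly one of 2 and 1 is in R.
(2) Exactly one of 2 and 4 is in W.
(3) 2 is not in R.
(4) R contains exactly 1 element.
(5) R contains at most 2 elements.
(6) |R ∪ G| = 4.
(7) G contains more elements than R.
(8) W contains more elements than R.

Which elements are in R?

From (3): 2 ∉ R.
(1) (exactly one): 1 ∈ R.
(4): R already has 1, so the rest are out.

R = {1}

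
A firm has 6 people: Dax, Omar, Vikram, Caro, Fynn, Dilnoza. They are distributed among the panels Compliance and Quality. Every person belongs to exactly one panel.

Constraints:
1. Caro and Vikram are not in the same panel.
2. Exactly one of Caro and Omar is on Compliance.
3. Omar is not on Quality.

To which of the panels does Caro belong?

Caro: Quality

From (3): Omar ∉ Quality.
Only one panel left: Omar ∈ Compliance.
(2) (exactly one): Caro ∉ Compliance.
Only one panel left: Caro ∈ Quality.
(1): Vikram ∉ Quality.
Only one panel left: Vikram ∈ Compliance.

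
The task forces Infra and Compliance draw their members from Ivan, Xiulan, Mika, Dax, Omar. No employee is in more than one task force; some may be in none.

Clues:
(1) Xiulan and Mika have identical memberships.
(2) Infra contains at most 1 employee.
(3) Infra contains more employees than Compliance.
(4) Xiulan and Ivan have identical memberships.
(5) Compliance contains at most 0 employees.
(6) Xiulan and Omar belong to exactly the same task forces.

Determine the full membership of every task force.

Infra = {Dax}; Compliance = {}

(5): Compliance already has 0, so the rest are out.
Suppose Ivan ∈ Infra: no assignment then satisfies all the clues, so Ivan ∉ Infra.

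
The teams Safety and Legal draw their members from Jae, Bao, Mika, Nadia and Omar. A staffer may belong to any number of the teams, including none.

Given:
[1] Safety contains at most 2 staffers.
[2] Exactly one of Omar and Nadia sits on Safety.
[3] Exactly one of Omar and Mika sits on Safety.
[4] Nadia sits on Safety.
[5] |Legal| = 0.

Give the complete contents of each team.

From (4): Nadia ∈ Safety.
(2) (exactly one): Omar ∉ Safety.
(3) (exactly one): Mika ∈ Safety.
(5): Legal already has 0, so the rest are out.
(1): Safety already has 2, so the rest are out.

Safety = {Mika, Nadia}; Legal = {}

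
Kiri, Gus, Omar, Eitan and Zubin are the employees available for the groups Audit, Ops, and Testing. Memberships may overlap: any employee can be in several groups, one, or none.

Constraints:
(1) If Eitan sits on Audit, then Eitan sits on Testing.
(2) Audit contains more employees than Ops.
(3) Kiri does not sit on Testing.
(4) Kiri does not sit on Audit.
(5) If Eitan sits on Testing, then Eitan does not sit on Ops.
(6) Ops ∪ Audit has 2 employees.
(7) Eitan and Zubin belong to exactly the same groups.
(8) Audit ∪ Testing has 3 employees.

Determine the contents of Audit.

Audit = {Eitan, Zubin}

From (3): Kiri ∉ Testing.
From (4): Kiri ∉ Audit.
Suppose Gus ∈ Audit: no assignment then satisfies all the clues, so Gus ∉ Audit.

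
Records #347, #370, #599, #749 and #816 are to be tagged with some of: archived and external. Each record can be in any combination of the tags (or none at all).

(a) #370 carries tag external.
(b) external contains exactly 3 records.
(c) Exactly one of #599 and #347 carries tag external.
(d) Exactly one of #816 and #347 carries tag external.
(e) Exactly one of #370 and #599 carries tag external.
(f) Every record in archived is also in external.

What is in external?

From (a): #370 ∈ external.
(e) (exactly one): #599 ∉ external.
(f) contrapositive: #599 ∉ archived.
(c) (exactly one): #347 ∈ external.
(d) (exactly one): #816 ∉ external.
(f) contrapositive: #816 ∉ archived.
(b): only 3 candidates remain for external, so all are in.

external = {#347, #370, #749}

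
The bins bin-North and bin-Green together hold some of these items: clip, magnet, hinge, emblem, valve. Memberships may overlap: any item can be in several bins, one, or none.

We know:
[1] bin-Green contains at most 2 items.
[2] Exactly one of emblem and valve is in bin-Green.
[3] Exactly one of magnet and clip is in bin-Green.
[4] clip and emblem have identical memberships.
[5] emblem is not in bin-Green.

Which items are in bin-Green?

bin-Green = {magnet, valve}

From (5): emblem ∉ bin-Green.
(2) (exactly one): valve ∈ bin-Green.
(4): clip matches emblem: clip ∉ bin-Green.
(3) (exactly one): magnet ∈ bin-Green.
(1): bin-Green already has 2, so the rest are out.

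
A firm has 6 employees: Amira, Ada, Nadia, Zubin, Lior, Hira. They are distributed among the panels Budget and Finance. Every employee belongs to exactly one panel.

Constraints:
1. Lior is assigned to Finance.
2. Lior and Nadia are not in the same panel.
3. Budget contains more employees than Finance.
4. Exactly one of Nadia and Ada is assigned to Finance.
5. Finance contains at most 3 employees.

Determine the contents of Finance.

From (1): Lior ∈ Finance.
(2): Nadia ∉ Finance.
(4) (exactly one): Ada ∈ Finance.
Only one panel left: Nadia ∈ Budget.
Suppose Amira ∈ Finance: no assignment then satisfies all the clues, so Amira ∉ Finance.

Finance = {Ada, Lior}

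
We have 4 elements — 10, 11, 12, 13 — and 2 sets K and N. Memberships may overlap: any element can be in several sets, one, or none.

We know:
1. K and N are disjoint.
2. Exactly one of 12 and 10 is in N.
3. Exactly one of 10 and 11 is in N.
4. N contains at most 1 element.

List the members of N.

N = {10}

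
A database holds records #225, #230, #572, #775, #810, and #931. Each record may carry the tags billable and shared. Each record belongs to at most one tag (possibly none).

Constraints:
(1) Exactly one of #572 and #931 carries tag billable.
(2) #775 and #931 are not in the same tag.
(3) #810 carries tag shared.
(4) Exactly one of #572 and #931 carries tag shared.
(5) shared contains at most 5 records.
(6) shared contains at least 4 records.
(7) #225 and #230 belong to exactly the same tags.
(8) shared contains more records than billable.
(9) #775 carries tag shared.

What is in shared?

shared = {#225, #230, #572, #775, #810}

From (3): #810 ∈ shared.
From (9): #775 ∈ shared.
(2): #931 ∉ shared.
(4) (exactly one): #572 ∈ shared.
(1) (exactly one): #931 ∈ billable.
Suppose #225 ∉ shared: no assignment then satisfies all the clues, so #225 ∈ shared.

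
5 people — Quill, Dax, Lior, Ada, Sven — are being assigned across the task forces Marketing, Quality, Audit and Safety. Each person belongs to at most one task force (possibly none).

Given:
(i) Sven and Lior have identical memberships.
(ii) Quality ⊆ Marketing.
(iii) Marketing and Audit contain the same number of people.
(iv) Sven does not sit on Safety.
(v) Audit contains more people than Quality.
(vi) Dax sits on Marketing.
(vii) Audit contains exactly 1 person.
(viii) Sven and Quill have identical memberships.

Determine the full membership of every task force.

From (iv): Sven ∉ Safety.
From (vi): Dax ∈ Marketing.
(i): Lior matches Sven: Lior ∉ Safety.
(viii): Quill matches Sven: Quill ∉ Safety.
Suppose Quill ∈ Marketing: no assignment then satisfies all the clues, so Quill ∉ Marketing.

Marketing = {Dax}; Quality = {}; Audit = {Ada}; Safety = {}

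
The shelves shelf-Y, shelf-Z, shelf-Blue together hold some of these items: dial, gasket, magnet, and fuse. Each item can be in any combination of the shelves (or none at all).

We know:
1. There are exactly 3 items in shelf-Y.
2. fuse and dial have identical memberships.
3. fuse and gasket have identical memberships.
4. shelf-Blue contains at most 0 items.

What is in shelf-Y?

shelf-Y = {dial, fuse, gasket}

(4): shelf-Blue already has 0, so the rest are out.
Suppose dial ∉ shelf-Y: no assignment then satisfies all the clues, so dial ∈ shelf-Y.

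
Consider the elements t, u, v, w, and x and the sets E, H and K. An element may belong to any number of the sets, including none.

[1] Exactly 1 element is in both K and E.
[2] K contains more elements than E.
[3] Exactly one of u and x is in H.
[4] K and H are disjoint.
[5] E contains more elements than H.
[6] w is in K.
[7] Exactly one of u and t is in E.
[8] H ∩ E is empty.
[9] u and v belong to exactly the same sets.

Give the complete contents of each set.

E = {t, w}; H = {x}; K = {u, v, w}

From (6): w ∈ K.
(4) (disjoint): w ∉ H.
Suppose t ∉ E: no assignment then satisfies all the clues, so t ∈ E.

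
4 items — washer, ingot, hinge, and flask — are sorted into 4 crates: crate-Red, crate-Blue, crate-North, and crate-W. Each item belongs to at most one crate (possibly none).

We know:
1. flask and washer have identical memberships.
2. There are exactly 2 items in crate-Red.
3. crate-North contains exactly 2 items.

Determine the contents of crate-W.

crate-W = {}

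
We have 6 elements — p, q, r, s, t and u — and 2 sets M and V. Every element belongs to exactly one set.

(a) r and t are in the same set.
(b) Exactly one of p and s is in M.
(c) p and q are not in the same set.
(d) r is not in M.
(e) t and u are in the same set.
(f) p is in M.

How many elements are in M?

1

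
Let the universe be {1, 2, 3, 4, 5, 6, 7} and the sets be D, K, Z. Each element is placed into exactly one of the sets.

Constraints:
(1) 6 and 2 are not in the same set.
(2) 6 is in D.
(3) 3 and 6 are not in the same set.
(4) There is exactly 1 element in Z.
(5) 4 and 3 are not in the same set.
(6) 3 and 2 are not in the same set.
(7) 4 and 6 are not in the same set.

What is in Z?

From (2): 6 ∈ D.
(1): 2 ∉ D.
(3): 3 ∉ D.
(7): 4 ∉ D.
Suppose 1 ∈ Z: no assignment then satisfies all the clues, so 1 ∉ Z.

Z = {3}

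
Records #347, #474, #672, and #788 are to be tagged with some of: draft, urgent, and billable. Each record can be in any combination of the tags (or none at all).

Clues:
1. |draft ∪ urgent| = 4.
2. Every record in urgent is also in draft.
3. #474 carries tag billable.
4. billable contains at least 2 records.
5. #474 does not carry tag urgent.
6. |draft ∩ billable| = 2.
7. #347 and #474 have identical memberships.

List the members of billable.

billable = {#347, #474}

From (3): #474 ∈ billable.
From (5): #474 ∉ urgent.
(7): #347 matches #474: #347 ∉ urgent.
(7): #347 matches #474: #347 ∈ billable.
Suppose #672 ∈ billable: no assignment then satisfies all the clues, so #672 ∉ billable.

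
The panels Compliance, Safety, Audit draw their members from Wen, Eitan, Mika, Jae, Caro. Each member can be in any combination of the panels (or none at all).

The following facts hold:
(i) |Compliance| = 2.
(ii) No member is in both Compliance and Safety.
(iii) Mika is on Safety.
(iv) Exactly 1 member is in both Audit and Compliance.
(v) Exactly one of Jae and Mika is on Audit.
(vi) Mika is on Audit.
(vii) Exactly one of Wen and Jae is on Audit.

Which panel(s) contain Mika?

From (iii): Mika ∈ Safety.
From (vi): Mika ∈ Audit.
(ii) (disjoint): Mika ∉ Compliance.
(v) (exactly one): Jae ∉ Audit.
(vii) (exactly one): Wen ∈ Audit.

Mika: Audit, Safety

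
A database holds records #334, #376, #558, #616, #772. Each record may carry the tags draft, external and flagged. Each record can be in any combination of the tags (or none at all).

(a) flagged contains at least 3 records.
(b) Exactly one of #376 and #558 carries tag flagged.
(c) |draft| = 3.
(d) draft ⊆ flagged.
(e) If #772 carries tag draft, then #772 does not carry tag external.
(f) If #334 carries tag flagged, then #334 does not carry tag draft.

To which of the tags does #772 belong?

#772: draft, flagged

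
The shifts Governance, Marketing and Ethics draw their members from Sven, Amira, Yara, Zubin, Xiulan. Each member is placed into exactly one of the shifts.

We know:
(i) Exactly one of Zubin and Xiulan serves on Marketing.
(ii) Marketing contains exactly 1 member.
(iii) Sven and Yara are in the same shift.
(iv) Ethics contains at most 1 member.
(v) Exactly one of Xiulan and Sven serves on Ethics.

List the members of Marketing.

Marketing = {Zubin}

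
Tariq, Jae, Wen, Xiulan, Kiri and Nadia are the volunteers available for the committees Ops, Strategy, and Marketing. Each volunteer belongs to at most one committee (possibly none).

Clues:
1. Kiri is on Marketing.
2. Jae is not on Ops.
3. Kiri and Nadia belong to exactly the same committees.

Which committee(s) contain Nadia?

From (1): Kiri ∈ Marketing.
From (2): Jae ∉ Ops.
(3): Nadia matches Kiri: Nadia ∉ Ops.
(3): Nadia matches Kiri: Nadia ∉ Strategy.
(3): Nadia matches Kiri: Nadia ∈ Marketing.

Nadia: Marketing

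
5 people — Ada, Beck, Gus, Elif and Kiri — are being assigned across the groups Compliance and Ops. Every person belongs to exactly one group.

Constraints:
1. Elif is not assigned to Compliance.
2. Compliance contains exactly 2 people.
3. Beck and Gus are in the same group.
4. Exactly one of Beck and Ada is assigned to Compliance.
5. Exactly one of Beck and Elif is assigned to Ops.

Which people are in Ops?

From (1): Elif ∉ Compliance.
Only one group left: Elif ∈ Ops.
(5) (exactly one): Beck ∉ Ops.
Only one group left: Beck ∈ Compliance.
(3): Gus matches Beck: Gus ∈ Compliance.
(4) (exactly one): Ada ∉ Compliance.
Only one group left: Ada ∈ Ops.
(2): Compliance already has 2, so the rest are out.
Only one group left: Kiri ∈ Ops.

Ops = {Ada, Elif, Kiri}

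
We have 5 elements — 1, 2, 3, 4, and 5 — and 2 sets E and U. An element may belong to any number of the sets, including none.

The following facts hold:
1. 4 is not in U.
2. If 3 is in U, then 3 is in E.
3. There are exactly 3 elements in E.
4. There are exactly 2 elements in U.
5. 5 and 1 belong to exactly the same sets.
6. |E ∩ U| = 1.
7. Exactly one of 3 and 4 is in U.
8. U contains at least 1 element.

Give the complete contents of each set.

E = {1, 3, 5}; U = {2, 3}

From (1): 4 ∉ U.
(7) (exactly one): 3 ∈ U.
(2): 3 ∈ E.
Suppose 1 ∉ E: no assignment then satisfies all the clues, so 1 ∈ E.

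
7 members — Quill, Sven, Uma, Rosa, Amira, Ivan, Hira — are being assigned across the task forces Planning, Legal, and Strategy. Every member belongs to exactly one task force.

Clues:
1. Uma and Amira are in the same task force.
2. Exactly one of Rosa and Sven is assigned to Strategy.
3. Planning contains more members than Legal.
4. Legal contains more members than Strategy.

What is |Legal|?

2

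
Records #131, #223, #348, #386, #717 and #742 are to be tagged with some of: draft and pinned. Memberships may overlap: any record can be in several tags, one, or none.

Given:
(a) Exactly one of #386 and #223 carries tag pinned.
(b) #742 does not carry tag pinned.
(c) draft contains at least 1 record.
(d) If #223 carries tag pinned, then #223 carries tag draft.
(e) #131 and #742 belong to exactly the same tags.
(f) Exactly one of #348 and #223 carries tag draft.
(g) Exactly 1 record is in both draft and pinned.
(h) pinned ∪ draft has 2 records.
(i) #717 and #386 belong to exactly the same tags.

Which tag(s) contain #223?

From (b): #742 ∉ pinned.
(e): #131 matches #742: #131 ∉ pinned.
Suppose #223 ∉ draft: no assignment then satisfies all the clues, so #223 ∈ draft.

#223: draft, pinned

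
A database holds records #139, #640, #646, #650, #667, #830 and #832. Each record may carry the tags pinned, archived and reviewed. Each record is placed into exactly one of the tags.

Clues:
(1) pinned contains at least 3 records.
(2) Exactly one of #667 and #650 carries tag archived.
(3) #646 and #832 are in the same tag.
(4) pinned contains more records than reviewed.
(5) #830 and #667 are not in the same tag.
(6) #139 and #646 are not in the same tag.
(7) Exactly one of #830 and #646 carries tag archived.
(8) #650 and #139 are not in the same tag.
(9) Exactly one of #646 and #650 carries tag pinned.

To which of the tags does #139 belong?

#139: reviewed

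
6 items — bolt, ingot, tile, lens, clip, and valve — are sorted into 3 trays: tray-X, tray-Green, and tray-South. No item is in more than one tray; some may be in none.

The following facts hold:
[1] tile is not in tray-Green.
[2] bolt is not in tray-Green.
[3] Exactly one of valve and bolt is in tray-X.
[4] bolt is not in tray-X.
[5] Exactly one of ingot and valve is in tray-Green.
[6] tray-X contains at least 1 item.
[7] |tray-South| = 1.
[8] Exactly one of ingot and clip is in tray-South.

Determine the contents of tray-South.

tray-South = {clip}

From (1): tile ∉ tray-Green.
From (2): bolt ∉ tray-Green.
From (4): bolt ∉ tray-X.
(3) (exactly one): valve ∈ tray-X.
(5) (exactly one): ingot ∈ tray-Green.
(8) (exactly one): clip ∈ tray-South.
(7): tray-South already has 1, so the rest are out.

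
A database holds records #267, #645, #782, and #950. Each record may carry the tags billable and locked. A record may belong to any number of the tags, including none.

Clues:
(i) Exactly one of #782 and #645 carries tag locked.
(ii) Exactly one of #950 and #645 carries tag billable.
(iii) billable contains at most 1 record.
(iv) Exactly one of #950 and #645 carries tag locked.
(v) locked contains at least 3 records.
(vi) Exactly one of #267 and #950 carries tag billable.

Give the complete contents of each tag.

billable = {#950}; locked = {#267, #782, #950}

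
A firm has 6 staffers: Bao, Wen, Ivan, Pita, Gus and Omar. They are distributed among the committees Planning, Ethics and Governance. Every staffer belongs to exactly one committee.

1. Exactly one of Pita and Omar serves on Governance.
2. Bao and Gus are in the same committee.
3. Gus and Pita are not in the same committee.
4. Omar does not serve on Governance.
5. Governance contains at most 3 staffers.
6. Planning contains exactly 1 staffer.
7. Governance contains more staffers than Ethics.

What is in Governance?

From (4): Omar ∉ Governance.
(1) (exactly one): Pita ∈ Governance.
(3): Gus ∉ Governance.
(2): Bao matches Gus: Bao ∉ Governance.
Suppose Wen ∉ Governance: no assignment then satisfies all the clues, so Wen ∈ Governance.

Governance = {Ivan, Pita, Wen}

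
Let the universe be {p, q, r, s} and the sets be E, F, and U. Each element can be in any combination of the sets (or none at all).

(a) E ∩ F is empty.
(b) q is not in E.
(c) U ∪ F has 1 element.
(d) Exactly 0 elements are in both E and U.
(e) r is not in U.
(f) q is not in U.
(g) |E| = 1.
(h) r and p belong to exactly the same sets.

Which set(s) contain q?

q: F

From (b): q ∉ E.
From (e): r ∉ U.
From (f): q ∉ U.
(h): p matches r: p ∉ U.
Suppose q ∉ F: no assignment then satisfies all the clues, so q ∈ F.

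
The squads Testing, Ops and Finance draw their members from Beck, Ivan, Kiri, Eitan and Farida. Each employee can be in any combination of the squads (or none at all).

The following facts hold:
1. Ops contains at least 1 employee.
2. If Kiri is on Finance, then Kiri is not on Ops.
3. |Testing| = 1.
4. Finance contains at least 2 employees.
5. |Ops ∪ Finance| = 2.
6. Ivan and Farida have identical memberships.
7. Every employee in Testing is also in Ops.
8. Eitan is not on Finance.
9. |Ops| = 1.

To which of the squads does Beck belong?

Beck: Finance, Ops, Testing

From (8): Eitan ∉ Finance.
Suppose Beck ∉ Testing: no assignment then satisfies all the clues, so Beck ∈ Testing.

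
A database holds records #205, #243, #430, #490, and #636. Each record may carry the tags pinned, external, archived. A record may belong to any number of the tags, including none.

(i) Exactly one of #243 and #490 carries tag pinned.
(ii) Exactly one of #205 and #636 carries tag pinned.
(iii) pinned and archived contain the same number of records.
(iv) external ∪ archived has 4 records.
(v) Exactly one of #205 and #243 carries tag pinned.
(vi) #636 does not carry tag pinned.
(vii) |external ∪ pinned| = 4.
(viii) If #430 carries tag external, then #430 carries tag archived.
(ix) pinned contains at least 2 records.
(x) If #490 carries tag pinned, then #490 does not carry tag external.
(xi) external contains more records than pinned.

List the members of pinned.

pinned = {#205, #490}

From (vi): #636 ∉ pinned.
(ii) (exactly one): #205 ∈ pinned.
(v) (exactly one): #243 ∉ pinned.
(i) (exactly one): #490 ∈ pinned.
(x): #490 ∉ external.
Suppose #430 ∈ pinned: no assignment then satisfies all the clues, so #430 ∉ pinned.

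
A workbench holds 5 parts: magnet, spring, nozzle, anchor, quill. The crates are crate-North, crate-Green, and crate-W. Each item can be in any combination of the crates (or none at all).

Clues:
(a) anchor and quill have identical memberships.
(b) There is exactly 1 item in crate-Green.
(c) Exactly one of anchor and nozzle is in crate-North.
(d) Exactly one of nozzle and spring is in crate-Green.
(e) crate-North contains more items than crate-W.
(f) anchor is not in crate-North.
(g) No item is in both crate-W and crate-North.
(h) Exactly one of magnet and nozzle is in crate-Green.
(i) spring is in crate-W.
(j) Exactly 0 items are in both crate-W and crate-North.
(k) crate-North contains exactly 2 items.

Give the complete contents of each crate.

crate-North = {magnet, nozzle}; crate-Green = {nozzle}; crate-W = {spring}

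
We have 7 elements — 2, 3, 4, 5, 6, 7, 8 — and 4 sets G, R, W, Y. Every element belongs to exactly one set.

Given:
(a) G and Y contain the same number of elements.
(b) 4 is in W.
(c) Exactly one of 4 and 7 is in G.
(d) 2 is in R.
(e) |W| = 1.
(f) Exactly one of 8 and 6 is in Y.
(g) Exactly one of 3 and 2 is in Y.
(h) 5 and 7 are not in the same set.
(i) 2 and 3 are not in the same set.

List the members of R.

From (b): 4 ∈ W.
From (d): 2 ∈ R.
(c) (exactly one): 7 ∈ G.
(e): W already has 1, so the rest are out.
(g) (exactly one): 3 ∈ Y.
(h): 5 ∉ G.
Suppose 5 ∉ R: no assignment then satisfies all the clues, so 5 ∈ R.

R = {2, 5}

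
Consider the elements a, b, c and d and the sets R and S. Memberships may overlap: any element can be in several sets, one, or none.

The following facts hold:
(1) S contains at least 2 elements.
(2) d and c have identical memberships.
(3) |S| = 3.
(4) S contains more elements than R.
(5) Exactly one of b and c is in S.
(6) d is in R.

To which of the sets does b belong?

b: none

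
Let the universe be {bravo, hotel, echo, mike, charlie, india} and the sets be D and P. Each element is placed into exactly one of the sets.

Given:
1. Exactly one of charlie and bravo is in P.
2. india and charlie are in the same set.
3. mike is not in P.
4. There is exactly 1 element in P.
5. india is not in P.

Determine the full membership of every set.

D = {charlie, echo, hotel, india, mike}; P = {bravo}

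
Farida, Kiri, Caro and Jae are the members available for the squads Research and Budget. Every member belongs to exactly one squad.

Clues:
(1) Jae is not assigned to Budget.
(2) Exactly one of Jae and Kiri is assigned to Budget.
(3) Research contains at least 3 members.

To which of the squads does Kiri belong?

From (1): Jae ∉ Budget.
(2) (exactly one): Kiri ∈ Budget.
(3): only 3 candidates remain for Research, so all are in.

Kiri: Budget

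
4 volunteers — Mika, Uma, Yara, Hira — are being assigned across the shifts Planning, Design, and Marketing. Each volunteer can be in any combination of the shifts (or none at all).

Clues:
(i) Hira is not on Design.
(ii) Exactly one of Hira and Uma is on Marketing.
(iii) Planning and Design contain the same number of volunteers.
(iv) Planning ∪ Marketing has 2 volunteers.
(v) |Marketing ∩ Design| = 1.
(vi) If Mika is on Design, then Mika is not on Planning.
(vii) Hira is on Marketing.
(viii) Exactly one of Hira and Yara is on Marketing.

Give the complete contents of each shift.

Planning = {Hira}; Design = {Mika}; Marketing = {Hira, Mika}

From (i): Hira ∉ Design.
From (vii): Hira ∈ Marketing.
(ii) (exactly one): Uma ∉ Marketing.
(viii) (exactly one): Yara ∉ Marketing.
Suppose Mika ∈ Planning: no assignment then satisfies all the clues, so Mika ∉ Planning.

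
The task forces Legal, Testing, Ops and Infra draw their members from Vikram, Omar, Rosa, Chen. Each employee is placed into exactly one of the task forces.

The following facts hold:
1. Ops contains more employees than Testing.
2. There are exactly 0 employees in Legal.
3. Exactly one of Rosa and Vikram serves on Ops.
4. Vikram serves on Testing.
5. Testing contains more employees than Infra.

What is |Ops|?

3

From (4): Vikram ∈ Testing.
(2): Legal already has 0, so the rest are out.
(3) (exactly one): Rosa ∈ Ops.
Suppose Omar ∈ Testing: no assignment then satisfies all the clues, so Omar ∉ Testing.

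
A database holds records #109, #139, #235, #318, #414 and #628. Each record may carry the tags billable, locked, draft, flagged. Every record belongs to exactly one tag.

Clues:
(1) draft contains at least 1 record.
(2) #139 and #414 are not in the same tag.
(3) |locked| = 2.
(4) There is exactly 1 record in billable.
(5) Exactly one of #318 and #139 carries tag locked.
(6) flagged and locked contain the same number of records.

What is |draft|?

1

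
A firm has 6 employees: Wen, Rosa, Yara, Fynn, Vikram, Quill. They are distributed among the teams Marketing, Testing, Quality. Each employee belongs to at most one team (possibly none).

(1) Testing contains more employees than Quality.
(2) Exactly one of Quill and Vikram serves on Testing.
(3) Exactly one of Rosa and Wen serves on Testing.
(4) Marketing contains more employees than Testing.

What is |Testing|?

2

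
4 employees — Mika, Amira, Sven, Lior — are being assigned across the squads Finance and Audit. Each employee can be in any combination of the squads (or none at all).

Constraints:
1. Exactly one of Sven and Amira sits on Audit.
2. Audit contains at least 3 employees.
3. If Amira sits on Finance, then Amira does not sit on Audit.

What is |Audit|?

3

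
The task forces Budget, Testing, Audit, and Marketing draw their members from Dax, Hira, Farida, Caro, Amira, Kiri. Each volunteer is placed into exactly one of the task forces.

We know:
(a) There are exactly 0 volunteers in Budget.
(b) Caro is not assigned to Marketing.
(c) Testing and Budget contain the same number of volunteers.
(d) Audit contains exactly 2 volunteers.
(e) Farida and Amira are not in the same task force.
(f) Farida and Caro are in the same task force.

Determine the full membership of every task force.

From (b): Caro ∉ Marketing.
(a): Budget already has 0, so the rest are out.
(f): Farida matches Caro: Farida ∉ Marketing.
Suppose Dax ∈ Testing: no assignment then satisfies all the clues, so Dax ∉ Testing.

Budget = {}; Testing = {}; Audit = {Caro, Farida}; Marketing = {Amira, Dax, Hira, Kiri}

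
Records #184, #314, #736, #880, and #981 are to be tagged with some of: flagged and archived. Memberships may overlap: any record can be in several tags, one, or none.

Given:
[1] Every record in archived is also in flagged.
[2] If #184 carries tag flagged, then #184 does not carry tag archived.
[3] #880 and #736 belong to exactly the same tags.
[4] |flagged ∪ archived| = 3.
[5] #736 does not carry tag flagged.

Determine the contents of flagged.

flagged = {#184, #314, #981}

From (5): #736 ∉ flagged.
(1) contrapositive: #736 ∉ archived.
(3): #880 matches #736: #880 ∉ flagged.
(3): #880 matches #736: #880 ∉ archived.
Suppose #184 ∉ flagged: no assignment then satisfies all the clues, so #184 ∈ flagged.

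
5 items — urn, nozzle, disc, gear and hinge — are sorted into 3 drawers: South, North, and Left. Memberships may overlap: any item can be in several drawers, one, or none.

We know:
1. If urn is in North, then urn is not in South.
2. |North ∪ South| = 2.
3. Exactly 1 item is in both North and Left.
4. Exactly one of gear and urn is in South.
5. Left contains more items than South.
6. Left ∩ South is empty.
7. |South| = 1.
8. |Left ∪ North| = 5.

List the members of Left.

Left = {disc, hinge, nozzle, urn}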